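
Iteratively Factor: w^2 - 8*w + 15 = (w - 3)*(w - 5)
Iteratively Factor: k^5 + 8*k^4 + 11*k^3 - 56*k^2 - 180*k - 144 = (k + 3)*(k^4 + 5*k^3 - 4*k^2 - 44*k - 48) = (k + 2)*(k + 3)*(k^3 + 3*k^2 - 10*k - 24) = (k - 3)*(k + 2)*(k + 3)*(k^2 + 6*k + 8) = (k - 3)*(k + 2)*(k + 3)*(k + 4)*(k + 2)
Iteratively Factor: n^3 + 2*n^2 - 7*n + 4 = (n - 1)*(n^2 + 3*n - 4) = (n - 1)^2*(n + 4)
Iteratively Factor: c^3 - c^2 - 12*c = (c)*(c^2 - c - 12) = c*(c + 3)*(c - 4)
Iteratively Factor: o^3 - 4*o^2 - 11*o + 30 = (o - 2)*(o^2 - 2*o - 15) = (o - 5)*(o - 2)*(o + 3)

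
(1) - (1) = 0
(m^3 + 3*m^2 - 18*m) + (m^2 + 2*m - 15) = m^3 + 4*m^2 - 16*m - 15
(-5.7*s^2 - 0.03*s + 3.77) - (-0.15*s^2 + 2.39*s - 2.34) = -5.55*s^2 - 2.42*s + 6.11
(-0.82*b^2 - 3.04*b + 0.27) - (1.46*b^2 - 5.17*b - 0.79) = -2.28*b^2 + 2.13*b + 1.06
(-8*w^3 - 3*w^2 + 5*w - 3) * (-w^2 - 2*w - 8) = 8*w^5 + 19*w^4 + 65*w^3 + 17*w^2 - 34*w + 24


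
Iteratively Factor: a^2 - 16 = (a - 4)*(a + 4)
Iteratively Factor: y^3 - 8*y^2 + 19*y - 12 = (y - 3)*(y^2 - 5*y + 4) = (y - 3)*(y - 1)*(y - 4)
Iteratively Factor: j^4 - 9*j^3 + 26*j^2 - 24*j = (j)*(j^3 - 9*j^2 + 26*j - 24) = j*(j - 2)*(j^2 - 7*j + 12) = j*(j - 4)*(j - 2)*(j - 3)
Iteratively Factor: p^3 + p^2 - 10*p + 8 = (p - 2)*(p^2 + 3*p - 4) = (p - 2)*(p + 4)*(p - 1)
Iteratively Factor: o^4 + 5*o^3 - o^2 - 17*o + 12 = (o - 1)*(o^3 + 6*o^2 + 5*o - 12) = (o - 1)*(o + 3)*(o^2 + 3*o - 4) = (o - 1)^2*(o + 3)*(o + 4)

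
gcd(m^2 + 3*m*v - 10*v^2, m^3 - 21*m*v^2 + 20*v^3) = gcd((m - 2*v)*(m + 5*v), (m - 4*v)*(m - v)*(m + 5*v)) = m + 5*v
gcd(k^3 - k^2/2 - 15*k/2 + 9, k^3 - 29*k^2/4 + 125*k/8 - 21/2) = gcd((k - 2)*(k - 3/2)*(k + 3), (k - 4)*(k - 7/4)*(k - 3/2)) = k - 3/2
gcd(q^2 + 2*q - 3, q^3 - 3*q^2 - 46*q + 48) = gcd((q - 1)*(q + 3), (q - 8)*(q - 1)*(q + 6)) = q - 1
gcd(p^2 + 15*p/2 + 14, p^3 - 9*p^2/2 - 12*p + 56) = p + 7/2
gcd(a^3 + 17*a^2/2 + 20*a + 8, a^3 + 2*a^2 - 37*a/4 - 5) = a^2 + 9*a/2 + 2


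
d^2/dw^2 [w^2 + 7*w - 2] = 2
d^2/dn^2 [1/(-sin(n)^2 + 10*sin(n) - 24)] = 2*(2*sin(n)^4 - 15*sin(n)^3 - sin(n)^2 + 150*sin(n) - 76)/(sin(n)^2 - 10*sin(n) + 24)^3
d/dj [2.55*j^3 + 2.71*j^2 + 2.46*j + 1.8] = 7.65*j^2 + 5.42*j + 2.46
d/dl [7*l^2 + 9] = 14*l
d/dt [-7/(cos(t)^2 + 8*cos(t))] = -14*(cos(t) + 4)*sin(t)/((cos(t) + 8)^2*cos(t)^2)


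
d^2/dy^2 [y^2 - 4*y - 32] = 2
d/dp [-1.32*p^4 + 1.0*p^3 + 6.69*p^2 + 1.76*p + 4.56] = -5.28*p^3 + 3.0*p^2 + 13.38*p + 1.76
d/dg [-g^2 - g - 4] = -2*g - 1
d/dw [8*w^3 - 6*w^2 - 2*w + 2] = 24*w^2 - 12*w - 2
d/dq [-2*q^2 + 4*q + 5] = 4 - 4*q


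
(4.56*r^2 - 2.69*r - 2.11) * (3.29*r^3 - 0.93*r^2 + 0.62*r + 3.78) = 15.0024*r^5 - 13.0909*r^4 - 1.613*r^3 + 17.5313*r^2 - 11.4764*r - 7.9758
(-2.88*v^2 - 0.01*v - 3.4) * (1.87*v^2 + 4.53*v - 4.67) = -5.3856*v^4 - 13.0651*v^3 + 7.0463*v^2 - 15.3553*v + 15.878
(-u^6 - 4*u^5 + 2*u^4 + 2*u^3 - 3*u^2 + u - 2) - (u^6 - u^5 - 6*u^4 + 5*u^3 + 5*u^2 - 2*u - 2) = -2*u^6 - 3*u^5 + 8*u^4 - 3*u^3 - 8*u^2 + 3*u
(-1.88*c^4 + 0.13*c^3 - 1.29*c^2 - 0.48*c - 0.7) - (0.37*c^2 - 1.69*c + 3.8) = -1.88*c^4 + 0.13*c^3 - 1.66*c^2 + 1.21*c - 4.5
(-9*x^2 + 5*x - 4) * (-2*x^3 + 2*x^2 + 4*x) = 18*x^5 - 28*x^4 - 18*x^3 + 12*x^2 - 16*x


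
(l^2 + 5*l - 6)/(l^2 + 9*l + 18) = (l - 1)/(l + 3)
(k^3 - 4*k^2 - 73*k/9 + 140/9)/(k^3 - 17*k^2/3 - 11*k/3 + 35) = (k - 4/3)/(k - 3)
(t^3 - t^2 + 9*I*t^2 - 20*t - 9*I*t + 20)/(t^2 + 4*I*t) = t - 1 + 5*I - 5*I/t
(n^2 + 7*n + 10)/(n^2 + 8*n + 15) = (n + 2)/(n + 3)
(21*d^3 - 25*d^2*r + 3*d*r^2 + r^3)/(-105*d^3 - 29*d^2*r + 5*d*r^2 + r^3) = (3*d^2 - 4*d*r + r^2)/(-15*d^2 - 2*d*r + r^2)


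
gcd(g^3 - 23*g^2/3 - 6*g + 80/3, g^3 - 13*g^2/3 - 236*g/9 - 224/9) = g - 8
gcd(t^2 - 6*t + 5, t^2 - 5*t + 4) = t - 1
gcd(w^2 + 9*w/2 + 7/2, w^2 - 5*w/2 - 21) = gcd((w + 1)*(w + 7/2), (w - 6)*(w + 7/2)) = w + 7/2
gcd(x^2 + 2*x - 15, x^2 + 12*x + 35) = x + 5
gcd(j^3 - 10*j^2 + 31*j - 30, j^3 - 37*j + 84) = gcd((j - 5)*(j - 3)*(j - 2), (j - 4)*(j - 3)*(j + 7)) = j - 3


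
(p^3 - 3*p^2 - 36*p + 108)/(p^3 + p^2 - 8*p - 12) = (p^2 - 36)/(p^2 + 4*p + 4)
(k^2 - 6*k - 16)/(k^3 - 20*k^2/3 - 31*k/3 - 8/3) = 3*(k + 2)/(3*k^2 + 4*k + 1)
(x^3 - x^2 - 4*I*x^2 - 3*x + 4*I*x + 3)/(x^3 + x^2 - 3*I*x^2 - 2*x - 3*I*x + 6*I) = (x - I)/(x + 2)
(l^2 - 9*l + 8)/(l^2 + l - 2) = (l - 8)/(l + 2)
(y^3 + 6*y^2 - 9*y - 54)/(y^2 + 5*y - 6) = (y^2 - 9)/(y - 1)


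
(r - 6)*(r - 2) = r^2 - 8*r + 12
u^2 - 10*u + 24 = (u - 6)*(u - 4)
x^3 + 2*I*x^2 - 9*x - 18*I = (x - 3)*(x + 3)*(x + 2*I)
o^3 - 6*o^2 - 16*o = o*(o - 8)*(o + 2)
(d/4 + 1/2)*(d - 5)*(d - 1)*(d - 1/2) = d^4/4 - 9*d^3/8 - 5*d^2/4 + 27*d/8 - 5/4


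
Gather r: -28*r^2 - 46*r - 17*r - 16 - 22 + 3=-28*r^2 - 63*r - 35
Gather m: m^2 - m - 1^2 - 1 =m^2 - m - 2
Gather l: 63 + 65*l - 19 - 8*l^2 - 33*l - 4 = -8*l^2 + 32*l + 40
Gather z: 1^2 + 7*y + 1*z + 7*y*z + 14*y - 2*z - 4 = 21*y + z*(7*y - 1) - 3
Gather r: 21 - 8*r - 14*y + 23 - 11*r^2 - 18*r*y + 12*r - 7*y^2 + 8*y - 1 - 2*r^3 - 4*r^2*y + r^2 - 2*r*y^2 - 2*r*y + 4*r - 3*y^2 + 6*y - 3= -2*r^3 + r^2*(-4*y - 10) + r*(-2*y^2 - 20*y + 8) - 10*y^2 + 40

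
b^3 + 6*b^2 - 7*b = b*(b - 1)*(b + 7)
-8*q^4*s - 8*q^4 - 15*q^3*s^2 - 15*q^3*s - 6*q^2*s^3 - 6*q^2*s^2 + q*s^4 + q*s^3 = (-8*q + s)*(q + s)^2*(q*s + q)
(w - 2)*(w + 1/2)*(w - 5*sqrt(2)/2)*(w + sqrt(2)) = w^4 - 3*sqrt(2)*w^3/2 - 3*w^3/2 - 6*w^2 + 9*sqrt(2)*w^2/4 + 3*sqrt(2)*w/2 + 15*w/2 + 5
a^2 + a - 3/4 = (a - 1/2)*(a + 3/2)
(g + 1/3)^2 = g^2 + 2*g/3 + 1/9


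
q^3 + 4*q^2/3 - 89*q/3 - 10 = (q - 5)*(q + 1/3)*(q + 6)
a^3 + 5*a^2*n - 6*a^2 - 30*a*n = a*(a - 6)*(a + 5*n)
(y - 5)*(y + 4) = y^2 - y - 20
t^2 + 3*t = t*(t + 3)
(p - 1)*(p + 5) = p^2 + 4*p - 5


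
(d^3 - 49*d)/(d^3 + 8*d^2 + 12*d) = (d^2 - 49)/(d^2 + 8*d + 12)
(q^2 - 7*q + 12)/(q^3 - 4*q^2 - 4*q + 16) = (q - 3)/(q^2 - 4)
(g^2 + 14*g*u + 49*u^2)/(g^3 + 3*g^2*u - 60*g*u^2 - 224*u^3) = (-g - 7*u)/(-g^2 + 4*g*u + 32*u^2)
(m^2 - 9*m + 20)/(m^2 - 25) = (m - 4)/(m + 5)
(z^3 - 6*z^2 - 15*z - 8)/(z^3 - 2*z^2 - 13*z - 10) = (z^2 - 7*z - 8)/(z^2 - 3*z - 10)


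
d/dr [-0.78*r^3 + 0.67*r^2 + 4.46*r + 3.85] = -2.34*r^2 + 1.34*r + 4.46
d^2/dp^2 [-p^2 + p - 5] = -2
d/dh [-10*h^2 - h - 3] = -20*h - 1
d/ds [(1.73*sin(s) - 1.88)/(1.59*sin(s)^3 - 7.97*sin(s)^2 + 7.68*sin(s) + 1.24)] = (-5.5014*sin(s)^3 + 22.7557*sin(s)^2 - 29.9672*sin(s) + 16.5836)*cos(s)/(2.5281*sin(s)^6 - 25.3446*sin(s)^5 + 87.9433*sin(s)^4 - 118.476*sin(s)^3 + 39.2168*sin(s)^2 + 19.0464*sin(s) + 1.5376)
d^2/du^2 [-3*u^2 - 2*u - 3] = -6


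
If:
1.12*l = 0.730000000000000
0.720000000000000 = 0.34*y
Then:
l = 0.65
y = 2.12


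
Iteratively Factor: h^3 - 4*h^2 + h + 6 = (h - 2)*(h^2 - 2*h - 3) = (h - 3)*(h - 2)*(h + 1)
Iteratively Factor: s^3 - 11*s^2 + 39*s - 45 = (s - 5)*(s^2 - 6*s + 9) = (s - 5)*(s - 3)*(s - 3)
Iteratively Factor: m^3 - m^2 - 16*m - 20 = (m + 2)*(m^2 - 3*m - 10) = (m - 5)*(m + 2)*(m + 2)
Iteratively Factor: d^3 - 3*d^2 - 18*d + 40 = (d - 5)*(d^2 + 2*d - 8) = (d - 5)*(d - 2)*(d + 4)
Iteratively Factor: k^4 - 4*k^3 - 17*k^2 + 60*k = (k - 3)*(k^3 - k^2 - 20*k) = k*(k - 3)*(k^2 - k - 20) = k*(k - 3)*(k + 4)*(k - 5)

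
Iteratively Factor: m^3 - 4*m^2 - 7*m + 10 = (m - 5)*(m^2 + m - 2) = (m - 5)*(m - 1)*(m + 2)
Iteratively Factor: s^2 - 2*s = (s - 2)*(s)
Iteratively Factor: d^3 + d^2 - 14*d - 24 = (d + 2)*(d^2 - d - 12) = (d + 2)*(d + 3)*(d - 4)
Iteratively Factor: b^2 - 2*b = (b - 2)*(b)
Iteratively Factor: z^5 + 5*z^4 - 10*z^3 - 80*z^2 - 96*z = (z + 2)*(z^4 + 3*z^3 - 16*z^2 - 48*z) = (z + 2)*(z + 4)*(z^3 - z^2 - 12*z) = (z + 2)*(z + 3)*(z + 4)*(z^2 - 4*z) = z*(z + 2)*(z + 3)*(z + 4)*(z - 4)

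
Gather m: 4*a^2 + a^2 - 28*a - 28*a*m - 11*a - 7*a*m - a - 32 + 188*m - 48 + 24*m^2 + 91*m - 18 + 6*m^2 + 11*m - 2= 5*a^2 - 40*a + 30*m^2 + m*(290 - 35*a) - 100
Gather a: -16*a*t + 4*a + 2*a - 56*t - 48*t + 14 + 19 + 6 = a*(6 - 16*t) - 104*t + 39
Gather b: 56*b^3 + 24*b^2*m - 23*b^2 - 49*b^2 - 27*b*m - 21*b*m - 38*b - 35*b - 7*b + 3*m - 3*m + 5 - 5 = 56*b^3 + b^2*(24*m - 72) + b*(-48*m - 80)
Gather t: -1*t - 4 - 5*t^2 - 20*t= -5*t^2 - 21*t - 4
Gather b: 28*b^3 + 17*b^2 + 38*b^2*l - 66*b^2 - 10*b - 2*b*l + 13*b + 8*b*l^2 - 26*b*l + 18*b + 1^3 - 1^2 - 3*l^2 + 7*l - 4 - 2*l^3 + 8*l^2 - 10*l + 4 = 28*b^3 + b^2*(38*l - 49) + b*(8*l^2 - 28*l + 21) - 2*l^3 + 5*l^2 - 3*l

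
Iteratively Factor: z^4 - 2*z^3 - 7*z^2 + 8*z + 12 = (z + 1)*(z^3 - 3*z^2 - 4*z + 12) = (z + 1)*(z + 2)*(z^2 - 5*z + 6) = (z - 2)*(z + 1)*(z + 2)*(z - 3)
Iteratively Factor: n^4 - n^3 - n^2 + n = (n)*(n^3 - n^2 - n + 1) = n*(n - 1)*(n^2 - 1) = n*(n - 1)*(n + 1)*(n - 1)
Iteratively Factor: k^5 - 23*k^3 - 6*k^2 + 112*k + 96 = (k - 3)*(k^4 + 3*k^3 - 14*k^2 - 48*k - 32) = (k - 4)*(k - 3)*(k^3 + 7*k^2 + 14*k + 8) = (k - 4)*(k - 3)*(k + 1)*(k^2 + 6*k + 8) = (k - 4)*(k - 3)*(k + 1)*(k + 2)*(k + 4)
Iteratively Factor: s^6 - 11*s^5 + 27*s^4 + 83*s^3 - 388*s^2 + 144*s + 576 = (s - 3)*(s^5 - 8*s^4 + 3*s^3 + 92*s^2 - 112*s - 192) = (s - 4)*(s - 3)*(s^4 - 4*s^3 - 13*s^2 + 40*s + 48) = (s - 4)*(s - 3)*(s + 1)*(s^3 - 5*s^2 - 8*s + 48) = (s - 4)^2*(s - 3)*(s + 1)*(s^2 - s - 12) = (s - 4)^2*(s - 3)*(s + 1)*(s + 3)*(s - 4)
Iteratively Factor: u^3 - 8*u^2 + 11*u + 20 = (u - 5)*(u^2 - 3*u - 4) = (u - 5)*(u + 1)*(u - 4)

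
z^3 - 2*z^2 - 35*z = z*(z - 7)*(z + 5)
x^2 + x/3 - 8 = (x - 8/3)*(x + 3)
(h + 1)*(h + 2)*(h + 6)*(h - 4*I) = h^4 + 9*h^3 - 4*I*h^3 + 20*h^2 - 36*I*h^2 + 12*h - 80*I*h - 48*I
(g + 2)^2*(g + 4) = g^3 + 8*g^2 + 20*g + 16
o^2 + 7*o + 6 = (o + 1)*(o + 6)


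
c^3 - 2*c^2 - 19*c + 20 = (c - 5)*(c - 1)*(c + 4)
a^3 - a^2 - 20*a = a*(a - 5)*(a + 4)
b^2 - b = b*(b - 1)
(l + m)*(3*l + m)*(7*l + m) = 21*l^3 + 31*l^2*m + 11*l*m^2 + m^3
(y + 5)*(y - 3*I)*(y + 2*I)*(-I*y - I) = -I*y^4 - y^3 - 6*I*y^3 - 6*y^2 - 11*I*y^2 - 5*y - 36*I*y - 30*I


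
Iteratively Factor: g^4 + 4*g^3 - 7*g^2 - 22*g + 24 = (g - 1)*(g^3 + 5*g^2 - 2*g - 24) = (g - 1)*(g + 4)*(g^2 + g - 6) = (g - 2)*(g - 1)*(g + 4)*(g + 3)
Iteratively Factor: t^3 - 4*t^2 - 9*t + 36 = (t + 3)*(t^2 - 7*t + 12) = (t - 4)*(t + 3)*(t - 3)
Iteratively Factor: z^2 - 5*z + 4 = (z - 4)*(z - 1)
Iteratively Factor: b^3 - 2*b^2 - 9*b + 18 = (b + 3)*(b^2 - 5*b + 6) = (b - 2)*(b + 3)*(b - 3)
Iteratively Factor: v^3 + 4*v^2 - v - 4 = (v - 1)*(v^2 + 5*v + 4) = (v - 1)*(v + 4)*(v + 1)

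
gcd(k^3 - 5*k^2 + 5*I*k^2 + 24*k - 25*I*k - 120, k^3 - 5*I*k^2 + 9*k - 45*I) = k - 3*I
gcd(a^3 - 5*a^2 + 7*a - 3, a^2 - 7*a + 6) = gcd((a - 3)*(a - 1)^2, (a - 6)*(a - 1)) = a - 1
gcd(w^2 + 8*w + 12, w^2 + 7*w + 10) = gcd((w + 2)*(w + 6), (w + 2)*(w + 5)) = w + 2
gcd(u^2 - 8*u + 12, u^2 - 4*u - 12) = u - 6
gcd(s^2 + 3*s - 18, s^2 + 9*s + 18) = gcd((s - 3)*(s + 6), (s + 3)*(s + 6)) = s + 6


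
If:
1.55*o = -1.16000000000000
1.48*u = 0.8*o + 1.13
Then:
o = -0.75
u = 0.36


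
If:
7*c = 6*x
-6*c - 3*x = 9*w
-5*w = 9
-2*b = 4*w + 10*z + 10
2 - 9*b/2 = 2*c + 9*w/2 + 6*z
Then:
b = 7951/3135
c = 162/95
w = -9/5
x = 189/95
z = -2468/3135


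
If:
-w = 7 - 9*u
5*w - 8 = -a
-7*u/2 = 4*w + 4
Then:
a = 1237/79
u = 48/79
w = -121/79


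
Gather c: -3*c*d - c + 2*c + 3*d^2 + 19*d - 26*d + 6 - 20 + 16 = c*(1 - 3*d) + 3*d^2 - 7*d + 2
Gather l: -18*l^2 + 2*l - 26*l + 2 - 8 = -18*l^2 - 24*l - 6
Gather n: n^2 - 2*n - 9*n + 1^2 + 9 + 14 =n^2 - 11*n + 24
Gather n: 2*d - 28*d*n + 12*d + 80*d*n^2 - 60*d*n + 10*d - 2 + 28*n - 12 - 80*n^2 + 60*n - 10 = 24*d + n^2*(80*d - 80) + n*(88 - 88*d) - 24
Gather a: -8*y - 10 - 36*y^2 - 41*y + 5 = -36*y^2 - 49*y - 5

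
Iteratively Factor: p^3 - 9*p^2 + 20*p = (p - 5)*(p^2 - 4*p) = (p - 5)*(p - 4)*(p)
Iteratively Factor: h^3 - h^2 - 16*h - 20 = (h + 2)*(h^2 - 3*h - 10) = (h - 5)*(h + 2)*(h + 2)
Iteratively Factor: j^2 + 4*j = (j)*(j + 4)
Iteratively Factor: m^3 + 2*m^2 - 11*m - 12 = (m + 4)*(m^2 - 2*m - 3) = (m + 1)*(m + 4)*(m - 3)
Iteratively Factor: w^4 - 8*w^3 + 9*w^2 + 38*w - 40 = (w - 4)*(w^3 - 4*w^2 - 7*w + 10) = (w - 5)*(w - 4)*(w^2 + w - 2) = (w - 5)*(w - 4)*(w - 1)*(w + 2)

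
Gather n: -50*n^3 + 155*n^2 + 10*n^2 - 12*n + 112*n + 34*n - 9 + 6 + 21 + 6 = -50*n^3 + 165*n^2 + 134*n + 24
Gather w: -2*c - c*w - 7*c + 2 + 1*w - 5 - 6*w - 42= -9*c + w*(-c - 5) - 45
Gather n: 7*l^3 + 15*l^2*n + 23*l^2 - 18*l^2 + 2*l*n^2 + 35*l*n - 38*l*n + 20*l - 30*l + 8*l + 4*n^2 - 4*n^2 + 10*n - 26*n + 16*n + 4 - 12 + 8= 7*l^3 + 5*l^2 + 2*l*n^2 - 2*l + n*(15*l^2 - 3*l)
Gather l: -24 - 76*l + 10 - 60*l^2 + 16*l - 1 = -60*l^2 - 60*l - 15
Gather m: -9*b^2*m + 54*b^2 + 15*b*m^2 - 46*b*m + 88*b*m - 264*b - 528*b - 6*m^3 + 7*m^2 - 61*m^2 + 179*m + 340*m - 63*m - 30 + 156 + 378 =54*b^2 - 792*b - 6*m^3 + m^2*(15*b - 54) + m*(-9*b^2 + 42*b + 456) + 504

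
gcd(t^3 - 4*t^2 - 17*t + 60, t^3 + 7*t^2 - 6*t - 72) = t^2 + t - 12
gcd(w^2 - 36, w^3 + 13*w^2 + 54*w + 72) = w + 6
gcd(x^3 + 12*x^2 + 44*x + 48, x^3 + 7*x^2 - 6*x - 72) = x^2 + 10*x + 24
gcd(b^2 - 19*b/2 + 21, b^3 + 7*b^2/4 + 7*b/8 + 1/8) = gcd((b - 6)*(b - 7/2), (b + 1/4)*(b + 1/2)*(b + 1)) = 1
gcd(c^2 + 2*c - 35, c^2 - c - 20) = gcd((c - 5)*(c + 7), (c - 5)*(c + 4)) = c - 5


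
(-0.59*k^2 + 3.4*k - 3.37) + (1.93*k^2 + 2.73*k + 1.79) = 1.34*k^2 + 6.13*k - 1.58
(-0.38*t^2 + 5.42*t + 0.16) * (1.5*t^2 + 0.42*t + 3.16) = -0.57*t^4 + 7.9704*t^3 + 1.3156*t^2 + 17.1944*t + 0.5056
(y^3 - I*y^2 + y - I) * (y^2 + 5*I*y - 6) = y^5 + 4*I*y^4 + 10*I*y^2 - y + 6*I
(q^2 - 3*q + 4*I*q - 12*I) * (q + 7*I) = q^3 - 3*q^2 + 11*I*q^2 - 28*q - 33*I*q + 84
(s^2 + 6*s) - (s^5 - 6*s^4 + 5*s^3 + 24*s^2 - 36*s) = -s^5 + 6*s^4 - 5*s^3 - 23*s^2 + 42*s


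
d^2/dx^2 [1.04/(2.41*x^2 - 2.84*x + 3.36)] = (-12.080848*x^2 + 14.236352*x + 1.04*(4.82*x - 2.84)*(9.64*x - 5.68) - 16.843008)/(2.41*x^2 - 2.84*x + 3.36)^3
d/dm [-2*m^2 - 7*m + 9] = -4*m - 7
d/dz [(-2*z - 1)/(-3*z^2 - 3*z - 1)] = (6*z^2 + 6*z - 3*(2*z + 1)^2 + 2)/(3*z^2 + 3*z + 1)^2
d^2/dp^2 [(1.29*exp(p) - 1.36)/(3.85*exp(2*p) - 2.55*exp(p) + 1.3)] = (19.121025*exp(4*p) - 67.969825*exp(3*p) + 1.3167*exp(2*p) + 22.66015*exp(p) - 2.3283)*exp(p)/(57.066625*exp(6*p) - 113.392125*exp(5*p) + 132.911625*exp(4*p) - 93.157875*exp(3*p) + 44.87925*exp(2*p) - 12.9285*exp(p) + 2.197)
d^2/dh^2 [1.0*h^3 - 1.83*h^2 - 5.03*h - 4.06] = 6.0*h - 3.66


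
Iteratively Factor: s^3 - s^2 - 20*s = (s)*(s^2 - s - 20) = s*(s + 4)*(s - 5)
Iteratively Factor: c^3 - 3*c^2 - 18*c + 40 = (c - 5)*(c^2 + 2*c - 8) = (c - 5)*(c + 4)*(c - 2)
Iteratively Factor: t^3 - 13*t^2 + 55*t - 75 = (t - 3)*(t^2 - 10*t + 25) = (t - 5)*(t - 3)*(t - 5)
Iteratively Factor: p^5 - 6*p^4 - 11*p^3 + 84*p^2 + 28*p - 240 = (p + 2)*(p^4 - 8*p^3 + 5*p^2 + 74*p - 120) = (p - 4)*(p + 2)*(p^3 - 4*p^2 - 11*p + 30) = (p - 4)*(p + 2)*(p + 3)*(p^2 - 7*p + 10) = (p - 5)*(p - 4)*(p + 2)*(p + 3)*(p - 2)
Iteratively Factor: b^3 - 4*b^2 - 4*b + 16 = (b - 4)*(b^2 - 4) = (b - 4)*(b + 2)*(b - 2)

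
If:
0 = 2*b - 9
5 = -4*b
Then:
No Solution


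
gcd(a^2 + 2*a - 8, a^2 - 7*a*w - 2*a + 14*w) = a - 2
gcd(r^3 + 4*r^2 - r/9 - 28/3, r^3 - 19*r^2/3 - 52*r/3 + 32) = r^2 + 5*r/3 - 4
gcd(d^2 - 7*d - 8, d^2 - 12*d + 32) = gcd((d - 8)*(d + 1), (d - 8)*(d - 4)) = d - 8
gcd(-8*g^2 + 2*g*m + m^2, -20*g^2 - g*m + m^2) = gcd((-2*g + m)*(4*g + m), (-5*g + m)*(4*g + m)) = 4*g + m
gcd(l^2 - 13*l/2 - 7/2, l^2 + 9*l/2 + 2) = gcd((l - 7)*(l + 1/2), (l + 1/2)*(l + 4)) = l + 1/2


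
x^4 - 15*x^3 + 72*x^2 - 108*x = x*(x - 6)^2*(x - 3)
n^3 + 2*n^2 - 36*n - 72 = (n - 6)*(n + 2)*(n + 6)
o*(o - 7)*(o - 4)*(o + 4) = o^4 - 7*o^3 - 16*o^2 + 112*o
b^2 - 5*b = b*(b - 5)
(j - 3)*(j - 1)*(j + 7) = j^3 + 3*j^2 - 25*j + 21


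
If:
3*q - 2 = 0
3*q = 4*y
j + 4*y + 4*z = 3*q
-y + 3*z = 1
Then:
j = -2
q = 2/3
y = 1/2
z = 1/2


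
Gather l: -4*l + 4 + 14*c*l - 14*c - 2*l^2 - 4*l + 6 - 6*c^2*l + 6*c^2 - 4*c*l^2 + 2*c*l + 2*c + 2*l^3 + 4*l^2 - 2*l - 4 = 6*c^2 - 12*c + 2*l^3 + l^2*(2 - 4*c) + l*(-6*c^2 + 16*c - 10) + 6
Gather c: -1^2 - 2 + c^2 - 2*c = c^2 - 2*c - 3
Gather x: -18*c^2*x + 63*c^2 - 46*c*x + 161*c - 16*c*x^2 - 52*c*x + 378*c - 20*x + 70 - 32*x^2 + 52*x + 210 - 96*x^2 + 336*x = 63*c^2 + 539*c + x^2*(-16*c - 128) + x*(-18*c^2 - 98*c + 368) + 280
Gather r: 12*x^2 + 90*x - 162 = 12*x^2 + 90*x - 162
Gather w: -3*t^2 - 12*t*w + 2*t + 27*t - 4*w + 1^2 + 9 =-3*t^2 + 29*t + w*(-12*t - 4) + 10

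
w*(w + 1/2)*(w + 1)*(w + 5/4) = w^4 + 11*w^3/4 + 19*w^2/8 + 5*w/8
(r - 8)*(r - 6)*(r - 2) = r^3 - 16*r^2 + 76*r - 96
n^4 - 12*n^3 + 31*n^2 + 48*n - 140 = (n - 7)*(n - 5)*(n - 2)*(n + 2)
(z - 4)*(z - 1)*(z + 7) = z^3 + 2*z^2 - 31*z + 28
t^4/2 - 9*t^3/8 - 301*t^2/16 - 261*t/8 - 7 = (t/2 + 1)*(t - 8)*(t + 1/4)*(t + 7/2)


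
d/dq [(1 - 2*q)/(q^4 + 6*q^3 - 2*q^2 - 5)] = 2*(-q^4 - 6*q^3 + 2*q^2 + q*(2*q - 1)*(2*q^2 + 9*q - 2) + 5)/(q^4 + 6*q^3 - 2*q^2 - 5)^2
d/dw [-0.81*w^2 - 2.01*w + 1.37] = -1.62*w - 2.01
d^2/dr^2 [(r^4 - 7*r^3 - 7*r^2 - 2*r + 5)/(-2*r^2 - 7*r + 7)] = 2*(-4*r^6 - 42*r^5 - 105*r^4 + 743*r^3 - 1089*r^2 + 903*r + 126)/(8*r^6 + 84*r^5 + 210*r^4 - 245*r^3 - 735*r^2 + 1029*r - 343)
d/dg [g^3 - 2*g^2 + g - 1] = 3*g^2 - 4*g + 1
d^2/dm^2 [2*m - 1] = 0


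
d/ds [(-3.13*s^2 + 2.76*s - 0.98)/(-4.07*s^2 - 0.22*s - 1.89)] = (11.9218*s^2 + 3.8542*s - 5.432)/(16.5649*s^4 + 1.7908*s^3 + 15.433*s^2 + 0.8316*s + 3.5721)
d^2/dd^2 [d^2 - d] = 2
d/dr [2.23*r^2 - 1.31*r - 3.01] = 4.46*r - 1.31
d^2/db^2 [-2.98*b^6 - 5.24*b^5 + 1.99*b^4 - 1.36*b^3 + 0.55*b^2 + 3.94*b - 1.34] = -89.4*b^4 - 104.8*b^3 + 23.88*b^2 - 8.16*b + 1.1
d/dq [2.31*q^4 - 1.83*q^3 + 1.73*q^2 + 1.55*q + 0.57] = 9.24*q^3 - 5.49*q^2 + 3.46*q + 1.55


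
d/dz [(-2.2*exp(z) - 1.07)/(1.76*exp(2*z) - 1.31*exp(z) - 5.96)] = (3.872*exp(2*z) + 3.7664*exp(z) + 11.7103)*exp(z)/(3.0976*exp(4*z) - 4.6112*exp(3*z) - 19.2631*exp(2*z) + 15.6152*exp(z) + 35.5216)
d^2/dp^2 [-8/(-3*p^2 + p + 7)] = 16*(9*p^2 - 3*p - (6*p - 1)^2 - 21)/(-3*p^2 + p + 7)^3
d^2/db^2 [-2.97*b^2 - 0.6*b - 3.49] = -5.94000000000000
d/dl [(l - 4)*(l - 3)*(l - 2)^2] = 4*l^3 - 33*l^2 + 88*l - 76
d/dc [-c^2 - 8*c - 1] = -2*c - 8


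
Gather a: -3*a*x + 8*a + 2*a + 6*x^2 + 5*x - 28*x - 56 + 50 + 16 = a*(10 - 3*x) + 6*x^2 - 23*x + 10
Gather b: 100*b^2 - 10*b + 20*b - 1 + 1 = 100*b^2 + 10*b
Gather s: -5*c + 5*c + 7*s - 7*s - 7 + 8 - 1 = 0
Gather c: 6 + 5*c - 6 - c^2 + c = -c^2 + 6*c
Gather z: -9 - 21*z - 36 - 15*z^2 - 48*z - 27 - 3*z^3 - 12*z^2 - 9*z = -3*z^3 - 27*z^2 - 78*z - 72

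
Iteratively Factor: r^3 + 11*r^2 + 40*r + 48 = (r + 3)*(r^2 + 8*r + 16) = (r + 3)*(r + 4)*(r + 4)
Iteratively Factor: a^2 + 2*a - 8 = (a - 2)*(a + 4)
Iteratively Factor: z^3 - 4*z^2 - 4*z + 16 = (z + 2)*(z^2 - 6*z + 8) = (z - 4)*(z + 2)*(z - 2)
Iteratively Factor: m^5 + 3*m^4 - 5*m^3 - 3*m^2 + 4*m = (m - 1)*(m^4 + 4*m^3 - m^2 - 4*m) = (m - 1)*(m + 1)*(m^3 + 3*m^2 - 4*m) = (m - 1)*(m + 1)*(m + 4)*(m^2 - m) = m*(m - 1)*(m + 1)*(m + 4)*(m - 1)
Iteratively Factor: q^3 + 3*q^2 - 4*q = (q - 1)*(q^2 + 4*q) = (q - 1)*(q + 4)*(q)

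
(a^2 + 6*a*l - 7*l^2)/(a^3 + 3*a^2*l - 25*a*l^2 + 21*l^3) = 1/(a - 3*l)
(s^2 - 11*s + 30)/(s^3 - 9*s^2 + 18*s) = (s - 5)/(s*(s - 3))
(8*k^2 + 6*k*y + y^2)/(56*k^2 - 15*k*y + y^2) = (8*k^2 + 6*k*y + y^2)/(56*k^2 - 15*k*y + y^2)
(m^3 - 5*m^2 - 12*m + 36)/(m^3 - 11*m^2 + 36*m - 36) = (m + 3)/(m - 3)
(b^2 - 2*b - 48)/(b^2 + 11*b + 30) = (b - 8)/(b + 5)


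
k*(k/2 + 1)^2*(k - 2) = k^4/4 + k^3/2 - k^2 - 2*k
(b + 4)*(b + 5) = b^2 + 9*b + 20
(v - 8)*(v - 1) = v^2 - 9*v + 8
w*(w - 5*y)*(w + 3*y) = w^3 - 2*w^2*y - 15*w*y^2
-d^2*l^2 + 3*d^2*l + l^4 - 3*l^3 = l*(-d + l)*(d + l)*(l - 3)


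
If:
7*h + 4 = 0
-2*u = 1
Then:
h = -4/7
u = -1/2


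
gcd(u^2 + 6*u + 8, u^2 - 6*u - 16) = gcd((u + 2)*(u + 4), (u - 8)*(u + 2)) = u + 2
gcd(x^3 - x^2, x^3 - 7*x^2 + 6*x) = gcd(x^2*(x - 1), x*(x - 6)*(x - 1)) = x^2 - x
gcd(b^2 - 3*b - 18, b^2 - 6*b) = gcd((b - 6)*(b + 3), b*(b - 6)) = b - 6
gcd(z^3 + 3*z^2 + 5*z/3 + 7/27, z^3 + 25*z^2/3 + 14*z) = z + 7/3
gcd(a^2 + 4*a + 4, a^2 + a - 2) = a + 2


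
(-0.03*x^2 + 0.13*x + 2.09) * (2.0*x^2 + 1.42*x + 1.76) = -0.06*x^4 + 0.2174*x^3 + 4.3118*x^2 + 3.1966*x + 3.6784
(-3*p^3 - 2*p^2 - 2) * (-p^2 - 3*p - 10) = 3*p^5 + 11*p^4 + 36*p^3 + 22*p^2 + 6*p + 20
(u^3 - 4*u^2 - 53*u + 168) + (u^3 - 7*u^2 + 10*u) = 2*u^3 - 11*u^2 - 43*u + 168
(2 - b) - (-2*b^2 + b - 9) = 2*b^2 - 2*b + 11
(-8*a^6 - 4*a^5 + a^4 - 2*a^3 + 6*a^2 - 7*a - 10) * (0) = 0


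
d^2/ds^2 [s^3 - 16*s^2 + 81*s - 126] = 6*s - 32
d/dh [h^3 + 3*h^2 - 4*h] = 3*h^2 + 6*h - 4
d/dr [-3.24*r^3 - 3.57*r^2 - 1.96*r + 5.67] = -9.72*r^2 - 7.14*r - 1.96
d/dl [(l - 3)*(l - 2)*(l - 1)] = 3*l^2 - 12*l + 11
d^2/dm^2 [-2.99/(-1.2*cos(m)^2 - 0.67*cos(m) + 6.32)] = (-17.2224*(1 - cos(m)^2)^2 - 7.21188*cos(m)^3 - 100.658051*cos(m)^2 + 1.762904*cos(m) + 65.259142)/(1.2*cos(m)^2 + 0.67*cos(m) - 6.32)^3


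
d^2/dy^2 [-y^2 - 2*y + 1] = -2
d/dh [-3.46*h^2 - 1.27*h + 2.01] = -6.92*h - 1.27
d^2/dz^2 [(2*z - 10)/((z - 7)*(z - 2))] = 4*(z^3 - 15*z^2 + 93*z - 209)/(z^6 - 27*z^5 + 285*z^4 - 1485*z^3 + 3990*z^2 - 5292*z + 2744)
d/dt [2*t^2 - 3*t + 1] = 4*t - 3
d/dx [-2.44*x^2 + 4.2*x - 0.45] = 4.2 - 4.88*x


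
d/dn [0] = 0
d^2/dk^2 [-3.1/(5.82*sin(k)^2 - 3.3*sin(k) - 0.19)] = (-420.01776*sin(k)^4 + 178.6158*sin(k)^3 + 582.55572*sin(k)^2 - 355.2879*sin(k) + 74.37396)/(-5.82*sin(k)^2 + 3.3*sin(k) + 0.19)^3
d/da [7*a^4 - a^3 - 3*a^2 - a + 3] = 28*a^3 - 3*a^2 - 6*a - 1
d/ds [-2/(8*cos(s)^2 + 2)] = -4*sin(2*s)/(2*cos(2*s) + 3)^2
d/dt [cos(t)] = -sin(t)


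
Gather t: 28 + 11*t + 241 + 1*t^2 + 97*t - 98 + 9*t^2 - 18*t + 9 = 10*t^2 + 90*t + 180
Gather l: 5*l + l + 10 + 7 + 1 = 6*l + 18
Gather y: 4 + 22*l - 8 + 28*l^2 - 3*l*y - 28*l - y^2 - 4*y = 28*l^2 - 6*l - y^2 + y*(-3*l - 4) - 4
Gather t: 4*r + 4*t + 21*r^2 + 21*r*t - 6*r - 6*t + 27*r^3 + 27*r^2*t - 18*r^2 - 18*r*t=27*r^3 + 3*r^2 - 2*r + t*(27*r^2 + 3*r - 2)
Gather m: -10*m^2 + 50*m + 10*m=-10*m^2 + 60*m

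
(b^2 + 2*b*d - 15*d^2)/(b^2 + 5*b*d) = (b - 3*d)/b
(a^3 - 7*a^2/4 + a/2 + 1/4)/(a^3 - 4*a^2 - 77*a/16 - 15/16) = 4*(a^2 - 2*a + 1)/(4*a^2 - 17*a - 15)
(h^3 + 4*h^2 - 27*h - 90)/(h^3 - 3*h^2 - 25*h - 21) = (h^2 + h - 30)/(h^2 - 6*h - 7)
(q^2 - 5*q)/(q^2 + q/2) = 2*(q - 5)/(2*q + 1)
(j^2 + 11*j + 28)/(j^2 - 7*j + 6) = (j^2 + 11*j + 28)/(j^2 - 7*j + 6)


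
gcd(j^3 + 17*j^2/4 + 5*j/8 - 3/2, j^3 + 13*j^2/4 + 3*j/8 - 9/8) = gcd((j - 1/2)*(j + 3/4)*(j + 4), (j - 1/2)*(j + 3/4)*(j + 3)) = j^2 + j/4 - 3/8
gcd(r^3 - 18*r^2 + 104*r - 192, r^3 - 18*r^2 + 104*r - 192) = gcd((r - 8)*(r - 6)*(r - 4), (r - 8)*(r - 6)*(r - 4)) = r^3 - 18*r^2 + 104*r - 192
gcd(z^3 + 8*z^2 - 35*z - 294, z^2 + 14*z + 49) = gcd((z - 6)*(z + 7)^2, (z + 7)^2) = z^2 + 14*z + 49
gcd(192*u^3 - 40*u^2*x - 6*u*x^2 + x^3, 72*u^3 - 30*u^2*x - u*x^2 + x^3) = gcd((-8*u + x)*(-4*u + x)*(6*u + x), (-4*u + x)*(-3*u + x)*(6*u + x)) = -24*u^2 + 2*u*x + x^2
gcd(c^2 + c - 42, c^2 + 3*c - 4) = 1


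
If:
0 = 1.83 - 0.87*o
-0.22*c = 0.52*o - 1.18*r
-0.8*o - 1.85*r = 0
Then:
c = -9.85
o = 2.10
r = -0.91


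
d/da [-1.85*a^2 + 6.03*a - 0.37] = 6.03 - 3.7*a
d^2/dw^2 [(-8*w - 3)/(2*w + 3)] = 72/(2*w + 3)^3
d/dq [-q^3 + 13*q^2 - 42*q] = -3*q^2 + 26*q - 42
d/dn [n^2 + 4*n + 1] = 2*n + 4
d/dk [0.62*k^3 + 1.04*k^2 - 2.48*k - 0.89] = 1.86*k^2 + 2.08*k - 2.48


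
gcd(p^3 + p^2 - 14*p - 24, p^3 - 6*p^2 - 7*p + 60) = p^2 - p - 12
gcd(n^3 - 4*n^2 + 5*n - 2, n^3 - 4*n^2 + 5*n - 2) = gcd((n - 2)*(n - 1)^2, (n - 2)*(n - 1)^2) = n^3 - 4*n^2 + 5*n - 2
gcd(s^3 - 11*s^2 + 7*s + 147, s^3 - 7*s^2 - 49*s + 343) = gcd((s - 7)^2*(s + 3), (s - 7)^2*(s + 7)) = s^2 - 14*s + 49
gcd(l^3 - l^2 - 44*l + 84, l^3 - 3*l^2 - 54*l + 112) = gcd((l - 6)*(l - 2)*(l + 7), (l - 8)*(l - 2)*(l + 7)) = l^2 + 5*l - 14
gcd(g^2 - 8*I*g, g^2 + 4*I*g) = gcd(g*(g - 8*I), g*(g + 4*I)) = g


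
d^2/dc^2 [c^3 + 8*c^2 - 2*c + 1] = 6*c + 16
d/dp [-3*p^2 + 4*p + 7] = 4 - 6*p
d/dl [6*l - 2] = 6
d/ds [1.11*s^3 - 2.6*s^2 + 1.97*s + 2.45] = 3.33*s^2 - 5.2*s + 1.97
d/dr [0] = 0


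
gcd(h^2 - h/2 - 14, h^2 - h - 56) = 1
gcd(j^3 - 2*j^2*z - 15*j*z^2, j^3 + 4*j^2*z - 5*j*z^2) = j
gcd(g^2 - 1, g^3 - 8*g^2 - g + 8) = g^2 - 1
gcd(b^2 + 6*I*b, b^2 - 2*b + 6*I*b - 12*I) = b + 6*I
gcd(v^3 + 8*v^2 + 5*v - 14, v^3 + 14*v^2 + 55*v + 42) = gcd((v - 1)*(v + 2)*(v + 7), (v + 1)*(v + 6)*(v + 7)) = v + 7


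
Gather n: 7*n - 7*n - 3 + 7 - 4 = 0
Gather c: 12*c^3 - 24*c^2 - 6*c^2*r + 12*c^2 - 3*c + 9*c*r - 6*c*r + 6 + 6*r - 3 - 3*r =12*c^3 + c^2*(-6*r - 12) + c*(3*r - 3) + 3*r + 3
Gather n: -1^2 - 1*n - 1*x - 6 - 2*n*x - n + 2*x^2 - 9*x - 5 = n*(-2*x - 2) + 2*x^2 - 10*x - 12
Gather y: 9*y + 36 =9*y + 36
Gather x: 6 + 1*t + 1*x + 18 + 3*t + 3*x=4*t + 4*x + 24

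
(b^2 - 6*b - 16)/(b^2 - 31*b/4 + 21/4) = 4*(b^2 - 6*b - 16)/(4*b^2 - 31*b + 21)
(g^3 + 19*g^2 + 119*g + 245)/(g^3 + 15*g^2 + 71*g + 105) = (g + 7)/(g + 3)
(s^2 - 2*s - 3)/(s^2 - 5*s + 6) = (s + 1)/(s - 2)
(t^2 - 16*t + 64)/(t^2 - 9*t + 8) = (t - 8)/(t - 1)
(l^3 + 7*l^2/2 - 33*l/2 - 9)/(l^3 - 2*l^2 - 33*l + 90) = (l + 1/2)/(l - 5)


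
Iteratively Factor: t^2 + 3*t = (t)*(t + 3)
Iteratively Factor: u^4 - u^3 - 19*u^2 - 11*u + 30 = (u - 1)*(u^3 - 19*u - 30) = (u - 5)*(u - 1)*(u^2 + 5*u + 6) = (u - 5)*(u - 1)*(u + 3)*(u + 2)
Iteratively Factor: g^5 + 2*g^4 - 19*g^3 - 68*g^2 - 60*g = (g + 2)*(g^4 - 19*g^2 - 30*g) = (g - 5)*(g + 2)*(g^3 + 5*g^2 + 6*g) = g*(g - 5)*(g + 2)*(g^2 + 5*g + 6) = g*(g - 5)*(g + 2)*(g + 3)*(g + 2)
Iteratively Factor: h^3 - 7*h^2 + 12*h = (h - 3)*(h^2 - 4*h) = h*(h - 3)*(h - 4)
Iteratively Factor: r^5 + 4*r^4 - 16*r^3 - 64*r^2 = (r)*(r^4 + 4*r^3 - 16*r^2 - 64*r) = r*(r - 4)*(r^3 + 8*r^2 + 16*r) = r*(r - 4)*(r + 4)*(r^2 + 4*r) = r*(r - 4)*(r + 4)^2*(r)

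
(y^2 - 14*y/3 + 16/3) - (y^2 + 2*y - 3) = 25/3 - 20*y/3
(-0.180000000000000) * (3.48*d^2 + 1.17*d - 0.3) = -0.6264*d^2 - 0.2106*d + 0.054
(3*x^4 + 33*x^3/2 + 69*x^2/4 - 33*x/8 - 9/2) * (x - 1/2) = 3*x^5 + 15*x^4 + 9*x^3 - 51*x^2/4 - 39*x/16 + 9/4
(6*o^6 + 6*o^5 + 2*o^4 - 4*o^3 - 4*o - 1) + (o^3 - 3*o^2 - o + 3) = 6*o^6 + 6*o^5 + 2*o^4 - 3*o^3 - 3*o^2 - 5*o + 2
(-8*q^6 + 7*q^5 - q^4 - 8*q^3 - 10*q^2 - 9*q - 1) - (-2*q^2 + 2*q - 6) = -8*q^6 + 7*q^5 - q^4 - 8*q^3 - 8*q^2 - 11*q + 5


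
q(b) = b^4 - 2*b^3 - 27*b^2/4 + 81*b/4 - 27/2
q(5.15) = 342.02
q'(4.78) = 255.49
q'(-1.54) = 12.20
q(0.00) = -13.50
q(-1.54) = -47.76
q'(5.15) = 337.95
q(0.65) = -3.56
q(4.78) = 232.69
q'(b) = 4*b^3 - 6*b^2 - 27*b/2 + 81/4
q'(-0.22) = 22.89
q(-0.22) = -18.26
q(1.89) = -0.08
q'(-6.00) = -978.75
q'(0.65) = 10.04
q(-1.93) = -49.47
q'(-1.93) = -4.80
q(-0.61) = -27.77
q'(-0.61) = 25.34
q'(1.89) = 0.31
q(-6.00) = 1350.00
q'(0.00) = 20.25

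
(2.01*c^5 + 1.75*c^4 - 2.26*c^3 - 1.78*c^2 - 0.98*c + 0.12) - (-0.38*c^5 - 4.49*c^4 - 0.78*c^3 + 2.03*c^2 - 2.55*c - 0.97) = 2.39*c^5 + 6.24*c^4 - 1.48*c^3 - 3.81*c^2 + 1.57*c + 1.09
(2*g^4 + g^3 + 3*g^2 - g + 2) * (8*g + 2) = 16*g^5 + 12*g^4 + 26*g^3 - 2*g^2 + 14*g + 4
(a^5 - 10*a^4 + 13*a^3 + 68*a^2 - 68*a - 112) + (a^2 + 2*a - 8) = a^5 - 10*a^4 + 13*a^3 + 69*a^2 - 66*a - 120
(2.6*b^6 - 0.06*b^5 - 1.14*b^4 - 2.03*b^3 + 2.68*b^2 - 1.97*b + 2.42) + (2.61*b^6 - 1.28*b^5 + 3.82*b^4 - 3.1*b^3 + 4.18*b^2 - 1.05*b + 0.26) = 5.21*b^6 - 1.34*b^5 + 2.68*b^4 - 5.13*b^3 + 6.86*b^2 - 3.02*b + 2.68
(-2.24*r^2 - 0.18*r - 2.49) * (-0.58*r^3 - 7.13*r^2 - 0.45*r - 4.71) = 1.2992*r^5 + 16.0756*r^4 + 3.7356*r^3 + 28.3851*r^2 + 1.9683*r + 11.7279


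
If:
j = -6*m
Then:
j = -6*m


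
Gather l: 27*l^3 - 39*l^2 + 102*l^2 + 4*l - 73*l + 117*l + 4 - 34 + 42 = 27*l^3 + 63*l^2 + 48*l + 12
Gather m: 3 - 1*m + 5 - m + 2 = 10 - 2*m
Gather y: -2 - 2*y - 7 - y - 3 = -3*y - 12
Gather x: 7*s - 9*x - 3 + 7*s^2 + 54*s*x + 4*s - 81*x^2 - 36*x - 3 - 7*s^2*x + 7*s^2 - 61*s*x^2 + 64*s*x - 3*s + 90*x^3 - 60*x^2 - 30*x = 14*s^2 + 8*s + 90*x^3 + x^2*(-61*s - 141) + x*(-7*s^2 + 118*s - 75) - 6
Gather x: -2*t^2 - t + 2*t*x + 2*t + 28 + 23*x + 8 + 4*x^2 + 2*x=-2*t^2 + t + 4*x^2 + x*(2*t + 25) + 36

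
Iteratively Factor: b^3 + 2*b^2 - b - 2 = (b + 1)*(b^2 + b - 2) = (b + 1)*(b + 2)*(b - 1)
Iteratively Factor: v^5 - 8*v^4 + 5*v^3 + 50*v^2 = (v)*(v^4 - 8*v^3 + 5*v^2 + 50*v) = v*(v - 5)*(v^3 - 3*v^2 - 10*v) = v^2*(v - 5)*(v^2 - 3*v - 10) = v^2*(v - 5)*(v + 2)*(v - 5)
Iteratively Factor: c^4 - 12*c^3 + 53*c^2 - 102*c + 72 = (c - 2)*(c^3 - 10*c^2 + 33*c - 36) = (c - 3)*(c - 2)*(c^2 - 7*c + 12) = (c - 4)*(c - 3)*(c - 2)*(c - 3)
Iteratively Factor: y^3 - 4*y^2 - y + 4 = (y - 1)*(y^2 - 3*y - 4) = (y - 1)*(y + 1)*(y - 4)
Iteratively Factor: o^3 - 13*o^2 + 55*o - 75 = (o - 5)*(o^2 - 8*o + 15) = (o - 5)^2*(o - 3)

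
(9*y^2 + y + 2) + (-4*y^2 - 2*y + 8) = 5*y^2 - y + 10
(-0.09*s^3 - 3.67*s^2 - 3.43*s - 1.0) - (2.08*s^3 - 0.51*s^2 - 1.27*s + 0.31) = -2.17*s^3 - 3.16*s^2 - 2.16*s - 1.31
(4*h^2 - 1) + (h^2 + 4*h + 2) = 5*h^2 + 4*h + 1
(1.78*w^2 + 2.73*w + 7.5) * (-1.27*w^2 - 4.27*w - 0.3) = -2.2606*w^4 - 11.0677*w^3 - 21.7161*w^2 - 32.844*w - 2.25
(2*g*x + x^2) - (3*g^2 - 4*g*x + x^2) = -3*g^2 + 6*g*x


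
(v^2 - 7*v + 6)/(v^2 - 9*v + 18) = (v - 1)/(v - 3)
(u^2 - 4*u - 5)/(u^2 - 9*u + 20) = (u + 1)/(u - 4)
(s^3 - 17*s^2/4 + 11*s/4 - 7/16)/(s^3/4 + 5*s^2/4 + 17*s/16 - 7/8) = (8*s^2 - 30*s + 7)/(2*s^2 + 11*s + 14)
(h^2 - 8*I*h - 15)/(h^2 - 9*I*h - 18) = (h - 5*I)/(h - 6*I)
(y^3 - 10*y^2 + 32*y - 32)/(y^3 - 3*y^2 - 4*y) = (y^2 - 6*y + 8)/(y*(y + 1))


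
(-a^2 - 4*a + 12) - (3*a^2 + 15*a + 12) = -4*a^2 - 19*a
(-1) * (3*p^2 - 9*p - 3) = -3*p^2 + 9*p + 3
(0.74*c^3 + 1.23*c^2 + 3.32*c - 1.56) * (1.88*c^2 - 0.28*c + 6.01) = 1.3912*c^5 + 2.1052*c^4 + 10.3446*c^3 + 3.5299*c^2 + 20.39*c - 9.3756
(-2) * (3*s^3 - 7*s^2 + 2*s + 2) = -6*s^3 + 14*s^2 - 4*s - 4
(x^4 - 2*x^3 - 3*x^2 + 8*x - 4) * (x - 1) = x^5 - 3*x^4 - x^3 + 11*x^2 - 12*x + 4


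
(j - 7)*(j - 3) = j^2 - 10*j + 21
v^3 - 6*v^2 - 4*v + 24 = (v - 6)*(v - 2)*(v + 2)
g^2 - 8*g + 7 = (g - 7)*(g - 1)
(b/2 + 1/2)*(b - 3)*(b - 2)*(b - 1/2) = b^4/2 - 9*b^3/4 + 3*b^2/2 + 11*b/4 - 3/2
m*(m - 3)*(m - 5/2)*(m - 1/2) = m^4 - 6*m^3 + 41*m^2/4 - 15*m/4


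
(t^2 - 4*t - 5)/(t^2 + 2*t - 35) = (t + 1)/(t + 7)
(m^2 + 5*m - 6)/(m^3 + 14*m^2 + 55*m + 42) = (m - 1)/(m^2 + 8*m + 7)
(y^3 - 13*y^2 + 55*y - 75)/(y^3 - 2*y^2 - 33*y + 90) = (y - 5)/(y + 6)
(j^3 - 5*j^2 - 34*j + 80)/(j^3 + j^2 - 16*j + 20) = (j - 8)/(j - 2)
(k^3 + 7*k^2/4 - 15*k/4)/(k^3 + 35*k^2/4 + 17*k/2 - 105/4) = k/(k + 7)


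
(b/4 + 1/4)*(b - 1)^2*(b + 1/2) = b^4/4 - b^3/8 - 3*b^2/8 + b/8 + 1/8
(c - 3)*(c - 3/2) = c^2 - 9*c/2 + 9/2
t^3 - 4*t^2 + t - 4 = (t - 4)*(t - I)*(t + I)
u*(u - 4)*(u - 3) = u^3 - 7*u^2 + 12*u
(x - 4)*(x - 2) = x^2 - 6*x + 8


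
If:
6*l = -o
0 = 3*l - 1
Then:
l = 1/3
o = -2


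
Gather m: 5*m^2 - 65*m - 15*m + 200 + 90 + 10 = 5*m^2 - 80*m + 300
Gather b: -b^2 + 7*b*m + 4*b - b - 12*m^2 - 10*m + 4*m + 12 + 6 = -b^2 + b*(7*m + 3) - 12*m^2 - 6*m + 18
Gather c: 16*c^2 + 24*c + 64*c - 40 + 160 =16*c^2 + 88*c + 120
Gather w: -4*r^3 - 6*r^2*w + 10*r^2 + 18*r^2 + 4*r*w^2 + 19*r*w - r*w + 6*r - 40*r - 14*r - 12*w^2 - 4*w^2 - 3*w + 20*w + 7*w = -4*r^3 + 28*r^2 - 48*r + w^2*(4*r - 16) + w*(-6*r^2 + 18*r + 24)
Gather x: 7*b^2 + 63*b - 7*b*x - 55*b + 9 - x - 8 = 7*b^2 + 8*b + x*(-7*b - 1) + 1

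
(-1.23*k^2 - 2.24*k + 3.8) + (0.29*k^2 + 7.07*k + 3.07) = -0.94*k^2 + 4.83*k + 6.87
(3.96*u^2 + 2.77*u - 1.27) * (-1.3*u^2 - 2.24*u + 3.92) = -5.148*u^4 - 12.4714*u^3 + 10.9694*u^2 + 13.7032*u - 4.9784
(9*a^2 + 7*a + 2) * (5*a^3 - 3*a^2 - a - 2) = 45*a^5 + 8*a^4 - 20*a^3 - 31*a^2 - 16*a - 4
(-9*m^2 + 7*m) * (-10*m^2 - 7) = 90*m^4 - 70*m^3 + 63*m^2 - 49*m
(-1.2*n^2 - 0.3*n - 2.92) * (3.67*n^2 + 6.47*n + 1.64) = -4.404*n^4 - 8.865*n^3 - 14.6254*n^2 - 19.3844*n - 4.7888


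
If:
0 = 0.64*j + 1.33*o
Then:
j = -2.078125*o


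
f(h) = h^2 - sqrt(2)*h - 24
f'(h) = 2*h - sqrt(2)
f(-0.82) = -22.17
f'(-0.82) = -3.05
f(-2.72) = -12.75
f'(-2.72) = -6.85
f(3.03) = -19.10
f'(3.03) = 4.65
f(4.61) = -9.27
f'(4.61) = 7.81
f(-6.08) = 21.56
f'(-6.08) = -13.57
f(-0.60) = -22.79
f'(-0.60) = -2.61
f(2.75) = -20.33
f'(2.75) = 4.09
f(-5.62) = 15.53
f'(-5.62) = -12.65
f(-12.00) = 136.97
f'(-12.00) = -25.41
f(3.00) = -19.24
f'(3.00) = 4.59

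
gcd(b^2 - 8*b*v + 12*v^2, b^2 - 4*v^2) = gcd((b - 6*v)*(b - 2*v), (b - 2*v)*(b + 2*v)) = -b + 2*v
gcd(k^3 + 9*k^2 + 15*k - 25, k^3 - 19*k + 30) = k + 5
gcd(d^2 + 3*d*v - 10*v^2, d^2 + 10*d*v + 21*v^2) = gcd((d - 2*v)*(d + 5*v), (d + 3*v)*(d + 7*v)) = 1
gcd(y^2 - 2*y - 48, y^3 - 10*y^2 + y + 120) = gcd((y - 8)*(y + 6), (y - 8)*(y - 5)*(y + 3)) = y - 8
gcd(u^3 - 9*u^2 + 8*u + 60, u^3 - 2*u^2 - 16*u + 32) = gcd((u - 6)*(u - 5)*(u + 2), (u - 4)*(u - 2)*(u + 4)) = 1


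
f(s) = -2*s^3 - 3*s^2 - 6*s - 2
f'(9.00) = -546.00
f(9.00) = -1757.00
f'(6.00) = -258.00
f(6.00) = -578.00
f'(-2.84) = -37.35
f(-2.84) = 36.66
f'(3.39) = -95.29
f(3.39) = -134.73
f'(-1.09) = -6.59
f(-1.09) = 3.57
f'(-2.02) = -18.36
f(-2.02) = 14.36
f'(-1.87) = -15.76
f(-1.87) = 11.81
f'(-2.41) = -26.39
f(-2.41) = 23.03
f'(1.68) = -33.01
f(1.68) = -30.03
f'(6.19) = -273.04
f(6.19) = -628.44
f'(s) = -6*s^2 - 6*s - 6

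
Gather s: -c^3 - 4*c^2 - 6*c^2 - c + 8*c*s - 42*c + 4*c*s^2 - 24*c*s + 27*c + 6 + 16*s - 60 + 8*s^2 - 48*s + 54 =-c^3 - 10*c^2 - 16*c + s^2*(4*c + 8) + s*(-16*c - 32)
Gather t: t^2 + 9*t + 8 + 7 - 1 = t^2 + 9*t + 14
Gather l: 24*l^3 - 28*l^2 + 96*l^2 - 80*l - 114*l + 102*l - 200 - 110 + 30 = 24*l^3 + 68*l^2 - 92*l - 280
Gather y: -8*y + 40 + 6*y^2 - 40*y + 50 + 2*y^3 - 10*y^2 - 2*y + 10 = 2*y^3 - 4*y^2 - 50*y + 100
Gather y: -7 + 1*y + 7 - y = 0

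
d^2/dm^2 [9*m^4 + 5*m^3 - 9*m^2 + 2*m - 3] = 108*m^2 + 30*m - 18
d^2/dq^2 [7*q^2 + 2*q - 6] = 14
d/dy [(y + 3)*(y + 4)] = 2*y + 7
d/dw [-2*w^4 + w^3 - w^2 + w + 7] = -8*w^3 + 3*w^2 - 2*w + 1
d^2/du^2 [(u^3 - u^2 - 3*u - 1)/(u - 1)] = 2*(u^3 - 3*u^2 + 3*u - 5)/(u^3 - 3*u^2 + 3*u - 1)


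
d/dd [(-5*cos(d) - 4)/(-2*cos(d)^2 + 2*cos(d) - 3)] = (10*cos(d)^2 + 16*cos(d) - 23)*sin(d)/(2*cos(d) - cos(2*d) - 4)^2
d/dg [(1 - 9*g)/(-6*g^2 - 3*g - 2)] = 3*(-18*g^2 + 4*g + 7)/(36*g^4 + 36*g^3 + 33*g^2 + 12*g + 4)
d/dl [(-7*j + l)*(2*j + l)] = -5*j + 2*l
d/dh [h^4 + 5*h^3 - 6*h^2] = h*(4*h^2 + 15*h - 12)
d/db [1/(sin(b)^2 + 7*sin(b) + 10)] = -(2*sin(b) + 7)*cos(b)/(sin(b)^2 + 7*sin(b) + 10)^2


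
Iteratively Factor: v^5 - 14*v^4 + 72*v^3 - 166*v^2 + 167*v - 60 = (v - 3)*(v^4 - 11*v^3 + 39*v^2 - 49*v + 20) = (v - 3)*(v - 1)*(v^3 - 10*v^2 + 29*v - 20) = (v - 5)*(v - 3)*(v - 1)*(v^2 - 5*v + 4) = (v - 5)*(v - 4)*(v - 3)*(v - 1)*(v - 1)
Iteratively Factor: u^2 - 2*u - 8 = (u - 4)*(u + 2)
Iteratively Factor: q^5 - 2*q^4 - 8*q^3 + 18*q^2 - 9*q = (q)*(q^4 - 2*q^3 - 8*q^2 + 18*q - 9) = q*(q - 3)*(q^3 + q^2 - 5*q + 3) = q*(q - 3)*(q - 1)*(q^2 + 2*q - 3) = q*(q - 3)*(q - 1)^2*(q + 3)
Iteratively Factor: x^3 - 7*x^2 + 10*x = (x - 2)*(x^2 - 5*x) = x*(x - 2)*(x - 5)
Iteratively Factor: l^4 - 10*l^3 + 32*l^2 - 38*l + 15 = (l - 3)*(l^3 - 7*l^2 + 11*l - 5) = (l - 3)*(l - 1)*(l^2 - 6*l + 5) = (l - 5)*(l - 3)*(l - 1)*(l - 1)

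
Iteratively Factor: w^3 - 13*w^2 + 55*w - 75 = (w - 5)*(w^2 - 8*w + 15) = (w - 5)*(w - 3)*(w - 5)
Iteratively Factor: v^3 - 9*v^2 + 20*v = (v)*(v^2 - 9*v + 20) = v*(v - 5)*(v - 4)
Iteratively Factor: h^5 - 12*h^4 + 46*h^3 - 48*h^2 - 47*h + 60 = (h + 1)*(h^4 - 13*h^3 + 59*h^2 - 107*h + 60) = (h - 1)*(h + 1)*(h^3 - 12*h^2 + 47*h - 60) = (h - 4)*(h - 1)*(h + 1)*(h^2 - 8*h + 15) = (h - 5)*(h - 4)*(h - 1)*(h + 1)*(h - 3)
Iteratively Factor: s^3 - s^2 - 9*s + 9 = (s - 1)*(s^2 - 9) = (s - 3)*(s - 1)*(s + 3)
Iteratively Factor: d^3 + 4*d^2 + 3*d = (d + 1)*(d^2 + 3*d) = d*(d + 1)*(d + 3)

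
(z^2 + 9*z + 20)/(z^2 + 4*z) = (z + 5)/z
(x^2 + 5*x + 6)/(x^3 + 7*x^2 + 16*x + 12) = 1/(x + 2)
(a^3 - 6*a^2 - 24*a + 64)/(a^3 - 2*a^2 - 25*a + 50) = (a^2 - 4*a - 32)/(a^2 - 25)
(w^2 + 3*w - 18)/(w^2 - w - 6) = (w + 6)/(w + 2)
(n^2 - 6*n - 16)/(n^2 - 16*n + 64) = (n + 2)/(n - 8)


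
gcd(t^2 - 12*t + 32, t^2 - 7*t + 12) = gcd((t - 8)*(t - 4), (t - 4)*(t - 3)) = t - 4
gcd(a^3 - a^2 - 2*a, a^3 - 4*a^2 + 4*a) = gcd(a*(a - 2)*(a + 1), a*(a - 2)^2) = a^2 - 2*a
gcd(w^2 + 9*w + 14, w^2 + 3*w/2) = 1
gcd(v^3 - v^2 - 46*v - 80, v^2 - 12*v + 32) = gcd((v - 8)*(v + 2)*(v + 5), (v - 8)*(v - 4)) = v - 8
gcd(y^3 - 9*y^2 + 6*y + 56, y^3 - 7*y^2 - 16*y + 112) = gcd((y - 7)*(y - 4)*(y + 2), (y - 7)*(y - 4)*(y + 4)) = y^2 - 11*y + 28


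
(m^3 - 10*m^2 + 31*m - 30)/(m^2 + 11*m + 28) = (m^3 - 10*m^2 + 31*m - 30)/(m^2 + 11*m + 28)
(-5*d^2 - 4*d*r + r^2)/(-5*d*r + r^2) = (d + r)/r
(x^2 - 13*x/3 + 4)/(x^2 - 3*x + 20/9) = 3*(x - 3)/(3*x - 5)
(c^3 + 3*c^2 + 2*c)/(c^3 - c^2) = (c^2 + 3*c + 2)/(c*(c - 1))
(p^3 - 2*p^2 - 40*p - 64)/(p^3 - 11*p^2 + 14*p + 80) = (p + 4)/(p - 5)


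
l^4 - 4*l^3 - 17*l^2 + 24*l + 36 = (l - 6)*(l - 2)*(l + 1)*(l + 3)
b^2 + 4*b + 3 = (b + 1)*(b + 3)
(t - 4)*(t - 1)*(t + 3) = t^3 - 2*t^2 - 11*t + 12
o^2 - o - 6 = (o - 3)*(o + 2)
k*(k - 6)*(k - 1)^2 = k^4 - 8*k^3 + 13*k^2 - 6*k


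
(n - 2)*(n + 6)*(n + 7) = n^3 + 11*n^2 + 16*n - 84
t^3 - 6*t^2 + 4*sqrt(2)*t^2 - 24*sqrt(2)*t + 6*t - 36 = (t - 6)*(t + sqrt(2))*(t + 3*sqrt(2))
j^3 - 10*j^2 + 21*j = j*(j - 7)*(j - 3)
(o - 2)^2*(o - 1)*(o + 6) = o^4 + o^3 - 22*o^2 + 44*o - 24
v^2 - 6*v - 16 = (v - 8)*(v + 2)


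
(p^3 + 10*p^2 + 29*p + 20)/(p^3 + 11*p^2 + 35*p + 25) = (p + 4)/(p + 5)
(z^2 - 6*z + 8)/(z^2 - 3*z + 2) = (z - 4)/(z - 1)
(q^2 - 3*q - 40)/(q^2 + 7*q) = (q^2 - 3*q - 40)/(q*(q + 7))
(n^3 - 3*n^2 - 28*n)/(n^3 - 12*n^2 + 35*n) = (n + 4)/(n - 5)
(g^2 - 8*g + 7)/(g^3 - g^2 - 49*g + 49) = 1/(g + 7)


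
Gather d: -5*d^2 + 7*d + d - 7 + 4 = -5*d^2 + 8*d - 3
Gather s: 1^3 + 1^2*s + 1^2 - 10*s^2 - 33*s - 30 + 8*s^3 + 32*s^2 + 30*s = 8*s^3 + 22*s^2 - 2*s - 28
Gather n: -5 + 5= 0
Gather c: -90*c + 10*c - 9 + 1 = -80*c - 8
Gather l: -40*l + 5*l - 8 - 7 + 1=-35*l - 14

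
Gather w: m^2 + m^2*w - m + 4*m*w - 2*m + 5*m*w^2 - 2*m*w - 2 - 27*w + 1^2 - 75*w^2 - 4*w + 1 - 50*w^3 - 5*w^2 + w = m^2 - 3*m - 50*w^3 + w^2*(5*m - 80) + w*(m^2 + 2*m - 30)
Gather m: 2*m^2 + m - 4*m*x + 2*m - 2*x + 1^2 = 2*m^2 + m*(3 - 4*x) - 2*x + 1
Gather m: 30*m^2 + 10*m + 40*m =30*m^2 + 50*m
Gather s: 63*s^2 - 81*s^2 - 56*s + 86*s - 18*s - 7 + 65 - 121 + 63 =-18*s^2 + 12*s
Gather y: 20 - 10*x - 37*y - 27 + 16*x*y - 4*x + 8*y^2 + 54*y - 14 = -14*x + 8*y^2 + y*(16*x + 17) - 21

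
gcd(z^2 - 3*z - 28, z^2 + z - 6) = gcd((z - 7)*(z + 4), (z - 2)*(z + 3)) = 1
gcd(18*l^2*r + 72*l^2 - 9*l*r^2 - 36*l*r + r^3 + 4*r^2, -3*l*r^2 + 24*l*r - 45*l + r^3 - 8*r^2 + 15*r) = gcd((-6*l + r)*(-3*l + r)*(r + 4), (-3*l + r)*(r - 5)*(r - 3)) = -3*l + r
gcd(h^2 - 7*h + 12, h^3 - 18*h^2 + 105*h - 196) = h - 4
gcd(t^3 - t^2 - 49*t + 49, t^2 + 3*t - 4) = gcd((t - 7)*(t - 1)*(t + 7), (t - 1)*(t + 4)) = t - 1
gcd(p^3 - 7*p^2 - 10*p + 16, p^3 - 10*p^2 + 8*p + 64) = p^2 - 6*p - 16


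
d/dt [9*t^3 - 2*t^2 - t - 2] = 27*t^2 - 4*t - 1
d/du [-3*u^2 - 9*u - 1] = -6*u - 9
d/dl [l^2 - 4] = 2*l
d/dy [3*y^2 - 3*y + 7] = 6*y - 3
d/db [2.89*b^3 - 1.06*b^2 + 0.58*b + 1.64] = 8.67*b^2 - 2.12*b + 0.58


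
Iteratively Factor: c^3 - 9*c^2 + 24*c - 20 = (c - 2)*(c^2 - 7*c + 10) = (c - 2)^2*(c - 5)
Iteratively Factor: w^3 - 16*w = (w - 4)*(w^2 + 4*w) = w*(w - 4)*(w + 4)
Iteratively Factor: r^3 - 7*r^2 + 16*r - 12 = (r - 2)*(r^2 - 5*r + 6) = (r - 2)^2*(r - 3)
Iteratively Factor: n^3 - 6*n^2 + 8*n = (n)*(n^2 - 6*n + 8) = n*(n - 2)*(n - 4)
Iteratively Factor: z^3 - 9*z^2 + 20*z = (z)*(z^2 - 9*z + 20) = z*(z - 4)*(z - 5)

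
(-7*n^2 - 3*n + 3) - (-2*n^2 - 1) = -5*n^2 - 3*n + 4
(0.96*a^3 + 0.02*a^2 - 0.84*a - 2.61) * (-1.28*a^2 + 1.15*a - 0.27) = -1.2288*a^5 + 1.0784*a^4 + 0.839*a^3 + 2.3694*a^2 - 2.7747*a + 0.7047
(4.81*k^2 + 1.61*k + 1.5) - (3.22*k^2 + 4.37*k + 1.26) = 1.59*k^2 - 2.76*k + 0.24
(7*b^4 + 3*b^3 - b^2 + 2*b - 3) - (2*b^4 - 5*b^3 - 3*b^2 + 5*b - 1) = 5*b^4 + 8*b^3 + 2*b^2 - 3*b - 2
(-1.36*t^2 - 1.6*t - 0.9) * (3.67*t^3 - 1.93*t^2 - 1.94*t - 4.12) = -4.9912*t^5 - 3.2472*t^4 + 2.4234*t^3 + 10.4442*t^2 + 8.338*t + 3.708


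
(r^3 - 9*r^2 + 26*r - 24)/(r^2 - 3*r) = r - 6 + 8/r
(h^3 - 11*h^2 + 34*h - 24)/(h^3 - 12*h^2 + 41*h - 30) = (h - 4)/(h - 5)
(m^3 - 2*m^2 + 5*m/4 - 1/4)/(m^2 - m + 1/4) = m - 1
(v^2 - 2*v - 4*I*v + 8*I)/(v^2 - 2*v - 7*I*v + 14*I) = (v - 4*I)/(v - 7*I)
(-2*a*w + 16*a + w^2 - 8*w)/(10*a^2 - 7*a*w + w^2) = (w - 8)/(-5*a + w)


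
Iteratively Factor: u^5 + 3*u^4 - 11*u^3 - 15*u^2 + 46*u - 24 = (u - 1)*(u^4 + 4*u^3 - 7*u^2 - 22*u + 24) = (u - 1)*(u + 4)*(u^3 - 7*u + 6) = (u - 1)^2*(u + 4)*(u^2 + u - 6) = (u - 2)*(u - 1)^2*(u + 4)*(u + 3)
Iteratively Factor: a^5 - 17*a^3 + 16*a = (a - 1)*(a^4 + a^3 - 16*a^2 - 16*a) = (a - 1)*(a + 4)*(a^3 - 3*a^2 - 4*a) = a*(a - 1)*(a + 4)*(a^2 - 3*a - 4) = a*(a - 1)*(a + 1)*(a + 4)*(a - 4)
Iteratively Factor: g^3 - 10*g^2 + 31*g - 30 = (g - 2)*(g^2 - 8*g + 15) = (g - 3)*(g - 2)*(g - 5)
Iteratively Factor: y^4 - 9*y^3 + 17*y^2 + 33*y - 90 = (y + 2)*(y^3 - 11*y^2 + 39*y - 45) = (y - 3)*(y + 2)*(y^2 - 8*y + 15) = (y - 3)^2*(y + 2)*(y - 5)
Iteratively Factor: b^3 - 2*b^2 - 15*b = (b + 3)*(b^2 - 5*b) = b*(b + 3)*(b - 5)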